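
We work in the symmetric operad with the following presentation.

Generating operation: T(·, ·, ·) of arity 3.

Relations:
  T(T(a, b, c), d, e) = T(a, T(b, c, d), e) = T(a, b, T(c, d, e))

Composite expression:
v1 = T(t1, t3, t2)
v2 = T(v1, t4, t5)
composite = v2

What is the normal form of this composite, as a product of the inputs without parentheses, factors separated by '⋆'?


t1 ⋆ t3 ⋆ t2 ⋆ t4 ⋆ t5

All parenthesizations of T agree; list the t-inputs left to right.
T(t1, t3, t2) unparenthesizes to t1 ⋆ t3 ⋆ t2
T(T(t1, t3, t2), t4, t5) unparenthesizes to t1 ⋆ t3 ⋆ t2 ⋆ t4 ⋆ t5


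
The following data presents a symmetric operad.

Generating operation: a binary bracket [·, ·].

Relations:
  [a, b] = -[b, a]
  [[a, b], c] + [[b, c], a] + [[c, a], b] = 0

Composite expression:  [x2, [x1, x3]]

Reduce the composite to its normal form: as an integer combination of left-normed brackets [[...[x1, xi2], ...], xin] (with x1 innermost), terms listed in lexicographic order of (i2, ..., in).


-[[x1, x3], x2]

Expand each bracket as ab - ba; the x1-initial words give the coefficients.
Composite bracket: [x2, [x1, x3]]
Full expansion: 4 signed words from ab - ba (2^2 = 4).
Words beginning with x1 determine it all:
  the word x1x3x2 carries sign -1 and contributes -[[x1, x3], x2]


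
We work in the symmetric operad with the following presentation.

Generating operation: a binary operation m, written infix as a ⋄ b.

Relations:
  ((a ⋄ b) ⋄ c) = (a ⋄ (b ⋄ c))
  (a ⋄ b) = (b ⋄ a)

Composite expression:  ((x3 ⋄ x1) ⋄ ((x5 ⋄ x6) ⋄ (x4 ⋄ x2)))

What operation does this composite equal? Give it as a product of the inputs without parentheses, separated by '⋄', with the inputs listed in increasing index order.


With m associative and commutative, the x-input set is all that matters.
(x3 ⋄ x1) linearizes to x3 ⋄ x1
(x5 ⋄ x6) linearizes to x5 ⋄ x6
(x4 ⋄ x2) linearizes to x4 ⋄ x2
((x5 ⋄ x6) ⋄ (x4 ⋄ x2)) linearizes to x5 ⋄ x6 ⋄ x4 ⋄ x2
((x3 ⋄ x1) ⋄ ((x5 ⋄ x6) ⋄ (x4 ⋄ x2))) linearizes to x3 ⋄ x1 ⋄ x5 ⋄ x6 ⋄ x4 ⋄ x2
rearranged into index order: x1 ⋄ x2 ⋄ x3 ⋄ x4 ⋄ x5 ⋄ x6

x1 ⋄ x2 ⋄ x3 ⋄ x4 ⋄ x5 ⋄ x6


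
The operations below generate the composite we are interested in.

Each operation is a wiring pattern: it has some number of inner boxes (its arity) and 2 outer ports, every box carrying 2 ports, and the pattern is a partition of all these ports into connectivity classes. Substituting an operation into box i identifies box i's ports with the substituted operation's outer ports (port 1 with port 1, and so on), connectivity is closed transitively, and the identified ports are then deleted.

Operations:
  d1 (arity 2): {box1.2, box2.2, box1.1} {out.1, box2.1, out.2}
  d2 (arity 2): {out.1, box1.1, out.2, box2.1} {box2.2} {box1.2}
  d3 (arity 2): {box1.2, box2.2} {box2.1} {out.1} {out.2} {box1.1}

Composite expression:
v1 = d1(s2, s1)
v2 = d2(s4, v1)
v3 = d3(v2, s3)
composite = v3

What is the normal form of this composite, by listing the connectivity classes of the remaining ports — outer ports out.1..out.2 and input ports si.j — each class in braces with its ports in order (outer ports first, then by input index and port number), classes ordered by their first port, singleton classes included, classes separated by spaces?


{out.1} {out.2} {s1.1, s3.2, s4.1} {s1.2, s2.1, s2.2} {s3.1} {s4.2}

Substituting into d3 glues patterns; closure does the rest.
the subtree at d1 composes to {out.1, out.2, s1.1} {s1.2, s2.1, s2.2} on (s2, s1); out.j = own outer ports
the subtree at d2 composes to {out.1, out.2, s1.1, s4.1} {s1.2, s2.1, s2.2} {s4.2} on (s4, s2, s1); out.j = own outer ports
the subtree at d3 composes to {out.1} {out.2} {s1.1, s3.2, s4.1} {s1.2, s2.1, s2.2} {s3.1} {s4.2} on (s4, s2, s1, s3); out.j = own outer ports


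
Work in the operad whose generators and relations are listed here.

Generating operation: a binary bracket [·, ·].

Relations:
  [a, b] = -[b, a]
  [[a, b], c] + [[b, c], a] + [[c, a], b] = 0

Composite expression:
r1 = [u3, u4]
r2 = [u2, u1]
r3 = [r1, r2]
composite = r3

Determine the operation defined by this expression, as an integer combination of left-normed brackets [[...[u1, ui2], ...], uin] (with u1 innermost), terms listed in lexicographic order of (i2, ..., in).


[[[u1, u2], u3], u4] - [[[u1, u2], u4], u3]

A multilinear Lie element is pinned by u1-initial words (u1 innermost).
Composite bracket: [[u3, u4], [u2, u1]]
Expanding via [a, b] = ab - ba: 8 signed words (2^3 = 8).
Keep just the words that open with u1:
  from u1u2u3u4, sign +1: term +[[[u1, u2], u3], u4]
  from u1u2u4u3, sign -1: term -[[[u1, u2], u4], u3]


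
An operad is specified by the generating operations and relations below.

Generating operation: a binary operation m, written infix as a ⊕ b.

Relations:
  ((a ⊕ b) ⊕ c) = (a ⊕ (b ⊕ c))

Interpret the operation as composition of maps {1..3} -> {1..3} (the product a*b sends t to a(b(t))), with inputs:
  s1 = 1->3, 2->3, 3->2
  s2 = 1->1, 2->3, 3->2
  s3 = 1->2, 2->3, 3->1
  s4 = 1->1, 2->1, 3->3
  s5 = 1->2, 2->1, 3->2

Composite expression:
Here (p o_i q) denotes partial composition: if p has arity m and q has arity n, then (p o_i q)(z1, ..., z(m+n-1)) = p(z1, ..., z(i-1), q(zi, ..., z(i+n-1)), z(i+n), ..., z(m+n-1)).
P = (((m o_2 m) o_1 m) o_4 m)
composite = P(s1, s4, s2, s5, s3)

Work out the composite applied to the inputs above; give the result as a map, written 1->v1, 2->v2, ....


1->3, 2->2, 3->2

(s1 ⊕ s4) = 1->3, 2->3, 3->2
(s5 ⊕ s3) = 1->1, 2->2, 3->2
(s2 ⊕ (s5 ⊕ s3)) = 1->1, 2->3, 3->3
((s1 ⊕ s4) ⊕ (s2 ⊕ (s5 ⊕ s3))) = 1->3, 2->2, 3->2


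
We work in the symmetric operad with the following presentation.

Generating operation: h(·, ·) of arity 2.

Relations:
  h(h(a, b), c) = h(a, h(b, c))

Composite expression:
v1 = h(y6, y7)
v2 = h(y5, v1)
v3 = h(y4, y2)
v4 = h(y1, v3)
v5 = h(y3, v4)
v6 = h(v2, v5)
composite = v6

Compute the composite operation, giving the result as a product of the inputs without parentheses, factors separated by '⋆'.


The h-tree's shape is irrelevant; the y-reading-order decides.
h(y6, y7) spells out as y6 ⋆ y7
h(y5, h(y6, y7)) spells out as y5 ⋆ y6 ⋆ y7
h(y4, y2) spells out as y4 ⋆ y2
h(y1, h(y4, y2)) spells out as y1 ⋆ y4 ⋆ y2
h(y3, h(y1, h(y4, y2))) spells out as y3 ⋆ y1 ⋆ y4 ⋆ y2
h(h(y5, h(y6, y7)), h(y3, h(y1, h(y4, y2)))) spells out as y5 ⋆ y6 ⋆ y7 ⋆ y3 ⋆ y1 ⋆ y4 ⋆ y2

y5 ⋆ y6 ⋆ y7 ⋆ y3 ⋆ y1 ⋆ y4 ⋆ y2


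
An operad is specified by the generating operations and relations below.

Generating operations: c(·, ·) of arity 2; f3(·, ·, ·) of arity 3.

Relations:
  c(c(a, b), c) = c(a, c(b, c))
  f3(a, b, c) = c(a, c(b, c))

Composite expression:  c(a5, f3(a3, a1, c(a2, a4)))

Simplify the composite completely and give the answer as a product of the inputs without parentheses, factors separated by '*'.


Associativity of c dissolves the nesting; only the a-input order survives.
c(a2, a4) spells out as a2 * a4
f3(a3, a1, c(a2, a4)) spells out as a3 * a1 * a2 * a4
c(a5, f3(a3, a1, c(a2, a4))) spells out as a5 * a3 * a1 * a2 * a4

a5 * a3 * a1 * a2 * a4


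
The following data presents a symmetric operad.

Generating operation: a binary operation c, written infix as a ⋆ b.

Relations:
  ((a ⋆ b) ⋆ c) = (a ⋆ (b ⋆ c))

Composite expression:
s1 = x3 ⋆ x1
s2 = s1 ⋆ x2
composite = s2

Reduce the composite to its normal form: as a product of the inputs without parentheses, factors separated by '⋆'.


x3 ⋆ x1 ⋆ x2


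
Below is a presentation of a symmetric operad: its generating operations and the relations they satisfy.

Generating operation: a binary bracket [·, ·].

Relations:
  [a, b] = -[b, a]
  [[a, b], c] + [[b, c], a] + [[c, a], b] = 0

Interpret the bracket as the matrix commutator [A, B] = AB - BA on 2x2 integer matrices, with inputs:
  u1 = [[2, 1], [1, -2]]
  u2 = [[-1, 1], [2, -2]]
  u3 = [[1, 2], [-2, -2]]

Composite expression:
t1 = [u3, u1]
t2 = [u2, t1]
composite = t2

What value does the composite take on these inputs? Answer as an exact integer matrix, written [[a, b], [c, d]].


[[-1, -13], [27, 1]]

[u3, u1] = [[4, -5], [-11, -4]]
[u2, [u3, u1]] = [[-1, -13], [27, 1]]


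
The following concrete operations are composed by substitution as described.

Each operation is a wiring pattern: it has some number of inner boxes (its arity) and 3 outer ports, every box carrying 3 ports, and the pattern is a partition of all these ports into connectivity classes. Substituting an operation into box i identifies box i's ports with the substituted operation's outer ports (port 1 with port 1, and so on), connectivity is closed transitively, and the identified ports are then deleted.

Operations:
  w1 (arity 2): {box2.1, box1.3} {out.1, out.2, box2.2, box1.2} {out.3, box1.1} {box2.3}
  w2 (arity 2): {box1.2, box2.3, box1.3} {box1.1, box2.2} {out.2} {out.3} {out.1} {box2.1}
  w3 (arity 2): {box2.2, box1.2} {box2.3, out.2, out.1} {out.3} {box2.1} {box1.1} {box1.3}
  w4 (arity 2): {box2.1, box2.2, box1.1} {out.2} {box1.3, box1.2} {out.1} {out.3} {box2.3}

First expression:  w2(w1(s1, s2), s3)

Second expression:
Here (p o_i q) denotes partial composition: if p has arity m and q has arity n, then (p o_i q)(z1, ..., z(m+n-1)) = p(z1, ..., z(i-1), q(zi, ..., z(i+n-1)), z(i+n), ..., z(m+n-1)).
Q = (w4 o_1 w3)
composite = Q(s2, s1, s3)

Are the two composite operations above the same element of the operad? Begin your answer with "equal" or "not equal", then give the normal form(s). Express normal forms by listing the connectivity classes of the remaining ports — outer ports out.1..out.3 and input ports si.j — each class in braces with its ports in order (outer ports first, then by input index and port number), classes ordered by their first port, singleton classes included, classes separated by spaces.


not equal; the first gives {out.1} {out.2} {out.3} {s1.1, s1.2, s2.2, s3.2, s3.3} {s1.3, s2.1} {s2.3} {s3.1} and the second {out.1} {out.2} {out.3} {s1.1} {s1.2, s2.2} {s1.3, s3.1, s3.2} {s2.1} {s2.3} {s3.3}

Reducing the first expression gives {out.1} {out.2} {out.3} {s1.1, s1.2, s2.2, s3.2, s3.3} {s1.3, s2.1} {s2.3} {s3.1}
Reducing the second expression gives {out.1} {out.2} {out.3} {s1.1} {s1.2, s2.2} {s1.3, s3.1, s3.2} {s2.1} {s2.3} {s3.3}
Distinct normal forms: not equal.


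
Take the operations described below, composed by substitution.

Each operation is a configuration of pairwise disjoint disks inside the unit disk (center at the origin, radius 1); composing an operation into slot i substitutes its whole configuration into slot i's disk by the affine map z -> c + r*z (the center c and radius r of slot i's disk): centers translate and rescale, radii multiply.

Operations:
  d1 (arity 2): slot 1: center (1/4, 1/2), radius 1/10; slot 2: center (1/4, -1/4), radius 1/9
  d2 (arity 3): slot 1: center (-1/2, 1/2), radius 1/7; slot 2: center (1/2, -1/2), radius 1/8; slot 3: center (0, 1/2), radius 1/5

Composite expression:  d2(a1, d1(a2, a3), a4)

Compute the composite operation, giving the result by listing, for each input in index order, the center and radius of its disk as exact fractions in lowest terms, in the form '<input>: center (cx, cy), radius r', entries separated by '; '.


a1: center (-1/2, 1/2), radius 1/7; a2: center (17/32, -7/16), radius 1/80; a3: center (17/32, -17/32), radius 1/72; a4: center (0, 1/2), radius 1/5

Nesting under d2 composes maps z -> c + r*z down each a-path.
input a1: composing its 1 substitution step yields center (-1/2, 1/2), radius 1/7
input a2: composing its 2 substitution steps yields center (17/32, -7/16), radius 1/80
input a3: composing its 2 substitution steps yields center (17/32, -17/32), radius 1/72
input a4: composing its 1 substitution step yields center (0, 1/2), radius 1/5


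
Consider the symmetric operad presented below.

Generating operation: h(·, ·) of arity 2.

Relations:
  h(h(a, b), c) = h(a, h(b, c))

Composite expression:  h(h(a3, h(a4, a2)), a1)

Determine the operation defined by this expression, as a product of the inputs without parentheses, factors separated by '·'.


a3 · a4 · a2 · a1

Under associativity of h, the answer is the a's in reading order.
h(a4, a2) unparenthesizes to a4 · a2
h(a3, h(a4, a2)) unparenthesizes to a3 · a4 · a2
h(h(a3, h(a4, a2)), a1) unparenthesizes to a3 · a4 · a2 · a1


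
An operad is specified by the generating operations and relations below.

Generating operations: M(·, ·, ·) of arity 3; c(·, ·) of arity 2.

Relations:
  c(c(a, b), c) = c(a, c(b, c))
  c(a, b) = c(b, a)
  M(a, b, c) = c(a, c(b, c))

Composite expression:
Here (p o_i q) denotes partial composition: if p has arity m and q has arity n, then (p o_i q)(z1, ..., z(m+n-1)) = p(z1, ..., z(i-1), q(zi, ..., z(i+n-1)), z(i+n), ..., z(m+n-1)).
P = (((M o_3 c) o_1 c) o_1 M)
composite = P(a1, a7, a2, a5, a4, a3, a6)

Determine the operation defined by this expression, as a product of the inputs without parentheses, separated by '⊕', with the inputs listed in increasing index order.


a1 ⊕ a2 ⊕ a3 ⊕ a4 ⊕ a5 ⊕ a6 ⊕ a7

Shape and order are irrelevant to M; the a-input set decides.
M(a1, a7, a2) collapses to a1 ⊕ a7 ⊕ a2
c(M(a1, a7, a2), a5) collapses to a1 ⊕ a7 ⊕ a2 ⊕ a5
c(a3, a6) collapses to a3 ⊕ a6
M(c(M(a1, a7, a2), a5), a4, c(a3, a6)) collapses to a1 ⊕ a7 ⊕ a2 ⊕ a5 ⊕ a4 ⊕ a3 ⊕ a6
sorting the factors by input index: a1 ⊕ a2 ⊕ a3 ⊕ a4 ⊕ a5 ⊕ a6 ⊕ a7


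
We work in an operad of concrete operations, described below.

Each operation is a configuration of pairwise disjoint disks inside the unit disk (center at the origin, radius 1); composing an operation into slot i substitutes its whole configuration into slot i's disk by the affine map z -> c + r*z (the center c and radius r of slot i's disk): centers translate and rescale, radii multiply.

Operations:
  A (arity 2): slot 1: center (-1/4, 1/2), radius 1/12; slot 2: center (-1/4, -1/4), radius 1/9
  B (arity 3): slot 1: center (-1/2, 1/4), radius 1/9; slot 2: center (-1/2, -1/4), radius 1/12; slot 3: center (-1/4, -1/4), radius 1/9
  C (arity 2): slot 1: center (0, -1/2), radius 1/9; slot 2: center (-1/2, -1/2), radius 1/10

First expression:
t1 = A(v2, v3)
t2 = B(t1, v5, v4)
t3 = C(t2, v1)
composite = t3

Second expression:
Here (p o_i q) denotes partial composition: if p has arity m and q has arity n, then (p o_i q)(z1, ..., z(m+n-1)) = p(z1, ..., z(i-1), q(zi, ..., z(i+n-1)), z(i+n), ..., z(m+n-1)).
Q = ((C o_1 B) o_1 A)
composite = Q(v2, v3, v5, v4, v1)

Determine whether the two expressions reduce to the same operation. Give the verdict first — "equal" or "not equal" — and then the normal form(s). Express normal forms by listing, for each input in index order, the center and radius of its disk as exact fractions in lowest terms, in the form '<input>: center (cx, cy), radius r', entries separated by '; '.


equal — both sides give v1: center (-1/2, -1/2), radius 1/10; v2: center (-19/324, -151/324), radius 1/972; v3: center (-19/324, -77/162), radius 1/729; v4: center (-1/36, -19/36), radius 1/81; v5: center (-1/18, -19/36), radius 1/108


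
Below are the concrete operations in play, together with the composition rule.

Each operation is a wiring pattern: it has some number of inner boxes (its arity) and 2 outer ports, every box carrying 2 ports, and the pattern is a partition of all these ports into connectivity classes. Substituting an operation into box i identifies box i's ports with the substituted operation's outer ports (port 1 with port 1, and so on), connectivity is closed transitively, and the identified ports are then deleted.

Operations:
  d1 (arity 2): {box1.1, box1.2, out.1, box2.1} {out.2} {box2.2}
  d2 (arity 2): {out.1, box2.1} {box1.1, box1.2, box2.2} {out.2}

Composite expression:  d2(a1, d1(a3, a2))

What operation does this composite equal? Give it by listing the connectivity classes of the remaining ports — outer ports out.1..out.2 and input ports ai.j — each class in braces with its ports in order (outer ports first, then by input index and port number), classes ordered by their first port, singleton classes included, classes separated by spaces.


After gluing at d2, chains via deleted ports link the a-ports.
through d1, on inputs (a3, a2): {out.1, a2.1, a3.1, a3.2} {out.2} {a2.2} (out.j = stage outer ports)
through d2, on inputs (a1, a3, a2): {out.1, a2.1, a3.1, a3.2} {out.2} {a1.1, a1.2} {a2.2} (out.j = stage outer ports)

{out.1, a2.1, a3.1, a3.2} {out.2} {a1.1, a1.2} {a2.2}


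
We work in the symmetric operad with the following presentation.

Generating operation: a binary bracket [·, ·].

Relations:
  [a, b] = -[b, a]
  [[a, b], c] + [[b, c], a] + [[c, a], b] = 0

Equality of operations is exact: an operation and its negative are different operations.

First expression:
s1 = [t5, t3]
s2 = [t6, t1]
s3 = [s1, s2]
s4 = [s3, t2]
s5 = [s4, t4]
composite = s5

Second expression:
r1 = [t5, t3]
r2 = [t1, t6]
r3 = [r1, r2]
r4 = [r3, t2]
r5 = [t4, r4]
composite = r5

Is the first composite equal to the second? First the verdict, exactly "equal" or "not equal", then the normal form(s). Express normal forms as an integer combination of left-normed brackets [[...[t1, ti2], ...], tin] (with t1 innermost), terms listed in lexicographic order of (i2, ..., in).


equal: each reduces to -[[[[[t1, t6], t3], t5], t2], t4] + [[[[[t1, t6], t5], t3], t2], t4]

Normal form of the first expression: -[[[[[t1, t6], t3], t5], t2], t4] + [[[[[t1, t6], t5], t3], t2], t4]
Normal form of the second expression: -[[[[[t1, t6], t3], t5], t2], t4] + [[[[[t1, t6], t5], t3], t2], t4]
The normal forms match — equal.


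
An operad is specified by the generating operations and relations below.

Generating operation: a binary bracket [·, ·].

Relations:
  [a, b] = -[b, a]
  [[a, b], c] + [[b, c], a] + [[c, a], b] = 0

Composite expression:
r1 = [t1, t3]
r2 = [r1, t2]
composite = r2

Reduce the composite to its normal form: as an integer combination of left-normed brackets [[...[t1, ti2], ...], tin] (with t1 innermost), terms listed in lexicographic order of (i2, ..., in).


A multilinear Lie element is pinned by t1-initial words (t1 innermost).
Composite bracket: [[t1, t3], t2]
Each bracket splits as ab - ba, giving 4 signed words (2^2 = 4).
Only words starting with t1 matter:
  sign of t1t3t2 is +1, so it contributes +[[t1, t3], t2]

[[t1, t3], t2]


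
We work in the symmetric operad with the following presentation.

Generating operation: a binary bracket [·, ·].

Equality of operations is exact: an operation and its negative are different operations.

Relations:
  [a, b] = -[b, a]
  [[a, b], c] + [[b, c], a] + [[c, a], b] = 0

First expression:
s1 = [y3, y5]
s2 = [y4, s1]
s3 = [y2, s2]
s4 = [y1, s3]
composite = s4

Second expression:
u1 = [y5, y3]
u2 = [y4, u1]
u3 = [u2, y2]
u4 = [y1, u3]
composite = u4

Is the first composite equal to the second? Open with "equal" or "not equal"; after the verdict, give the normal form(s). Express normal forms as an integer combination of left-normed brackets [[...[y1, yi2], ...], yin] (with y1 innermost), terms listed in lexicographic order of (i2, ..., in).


The first expression reduces to -[[[[y1, y2], y3], y5], y4] + [[[[y1, y2], y4], y3], y5] - [[[[y1, y2], y4], y5], y3] + [[[[y1, y2], y5], y3], y4] + [[[[y1, y3], y5], y4], y2] - [[[[y1, y4], y3], y5], y2] + [[[[y1, y4], y5], y3], y2] - [[[[y1, y5], y3], y4], y2]
The second expression reduces to -[[[[y1, y2], y3], y5], y4] + [[[[y1, y2], y4], y3], y5] - [[[[y1, y2], y4], y5], y3] + [[[[y1, y2], y5], y3], y4] + [[[[y1, y3], y5], y4], y2] - [[[[y1, y4], y3], y5], y2] + [[[[y1, y4], y5], y3], y2] - [[[[y1, y5], y3], y4], y2]
The forms coincide; equal.

equal — both sides give -[[[[y1, y2], y3], y5], y4] + [[[[y1, y2], y4], y3], y5] - [[[[y1, y2], y4], y5], y3] + [[[[y1, y2], y5], y3], y4] + [[[[y1, y3], y5], y4], y2] - [[[[y1, y4], y3], y5], y2] + [[[[y1, y4], y5], y3], y2] - [[[[y1, y5], y3], y4], y2]


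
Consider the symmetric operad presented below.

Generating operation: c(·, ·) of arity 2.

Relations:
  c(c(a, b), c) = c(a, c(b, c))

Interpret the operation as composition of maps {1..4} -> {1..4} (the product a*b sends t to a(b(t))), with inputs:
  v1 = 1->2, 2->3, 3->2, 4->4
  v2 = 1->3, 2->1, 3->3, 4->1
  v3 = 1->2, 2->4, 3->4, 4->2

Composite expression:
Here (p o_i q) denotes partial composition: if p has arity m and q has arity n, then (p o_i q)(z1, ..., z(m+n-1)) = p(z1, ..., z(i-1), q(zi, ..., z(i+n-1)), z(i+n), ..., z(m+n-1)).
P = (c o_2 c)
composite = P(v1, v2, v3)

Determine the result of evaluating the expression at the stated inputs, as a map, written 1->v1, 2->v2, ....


1->2, 2->2, 3->2, 4->2

c(v2, v3) = 1->1, 2->1, 3->1, 4->1
c(v1, c(v2, v3)) = 1->2, 2->2, 3->2, 4->2


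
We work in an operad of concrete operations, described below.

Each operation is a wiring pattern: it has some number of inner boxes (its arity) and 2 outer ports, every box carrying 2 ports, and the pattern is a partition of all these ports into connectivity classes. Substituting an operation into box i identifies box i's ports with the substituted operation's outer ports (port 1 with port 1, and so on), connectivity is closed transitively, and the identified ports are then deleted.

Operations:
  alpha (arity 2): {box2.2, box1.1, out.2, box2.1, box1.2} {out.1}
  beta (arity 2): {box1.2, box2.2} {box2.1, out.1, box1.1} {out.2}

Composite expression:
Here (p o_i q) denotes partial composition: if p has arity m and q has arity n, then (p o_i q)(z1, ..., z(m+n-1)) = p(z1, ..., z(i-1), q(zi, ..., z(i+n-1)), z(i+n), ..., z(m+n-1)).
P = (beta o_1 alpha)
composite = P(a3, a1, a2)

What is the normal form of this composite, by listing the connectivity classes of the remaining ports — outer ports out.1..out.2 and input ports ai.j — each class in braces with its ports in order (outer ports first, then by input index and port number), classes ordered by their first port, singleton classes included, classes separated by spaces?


{out.1, a2.1} {out.2} {a1.1, a1.2, a2.2, a3.1, a3.2}

Substituting into beta glues patterns; closure does the rest.
stage alpha: inputs (a3, a1), connectivity {out.1} {out.2, a1.1, a1.2, a3.1, a3.2}, out.j its boundary
stage beta: inputs (a3, a1, a2), connectivity {out.1, a2.1} {out.2} {a1.1, a1.2, a2.2, a3.1, a3.2}, out.j its boundary


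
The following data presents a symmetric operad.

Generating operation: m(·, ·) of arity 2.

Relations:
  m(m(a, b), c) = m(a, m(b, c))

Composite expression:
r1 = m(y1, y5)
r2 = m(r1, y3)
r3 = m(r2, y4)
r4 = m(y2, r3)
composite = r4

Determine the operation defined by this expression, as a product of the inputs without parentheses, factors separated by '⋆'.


y2 ⋆ y1 ⋆ y5 ⋆ y3 ⋆ y4

Key point: m is associative — brackets drop, the y-order remains.
m(y1, y5) flattens to y1 ⋆ y5
m(m(y1, y5), y3) flattens to y1 ⋆ y5 ⋆ y3
m(m(m(y1, y5), y3), y4) flattens to y1 ⋆ y5 ⋆ y3 ⋆ y4
m(y2, m(m(m(y1, y5), y3), y4)) flattens to y2 ⋆ y1 ⋆ y5 ⋆ y3 ⋆ y4


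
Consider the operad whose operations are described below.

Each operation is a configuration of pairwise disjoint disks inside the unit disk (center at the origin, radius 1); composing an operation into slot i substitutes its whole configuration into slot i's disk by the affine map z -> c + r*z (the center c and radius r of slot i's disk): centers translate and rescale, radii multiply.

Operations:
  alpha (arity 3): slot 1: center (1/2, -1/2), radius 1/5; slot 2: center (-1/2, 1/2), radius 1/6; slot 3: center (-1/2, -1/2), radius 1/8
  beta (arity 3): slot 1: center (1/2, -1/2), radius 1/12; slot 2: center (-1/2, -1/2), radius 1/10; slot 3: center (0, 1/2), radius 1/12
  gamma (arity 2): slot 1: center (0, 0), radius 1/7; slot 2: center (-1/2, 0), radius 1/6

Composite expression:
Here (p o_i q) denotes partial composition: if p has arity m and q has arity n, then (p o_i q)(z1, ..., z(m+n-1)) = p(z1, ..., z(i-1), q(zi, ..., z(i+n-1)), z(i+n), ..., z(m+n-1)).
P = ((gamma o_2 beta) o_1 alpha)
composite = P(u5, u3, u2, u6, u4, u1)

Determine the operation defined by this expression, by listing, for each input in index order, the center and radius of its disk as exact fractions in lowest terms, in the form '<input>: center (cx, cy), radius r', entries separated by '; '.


u1: center (-1/2, 1/12), radius 1/72; u2: center (-1/14, -1/14), radius 1/56; u3: center (-1/14, 1/14), radius 1/42; u4: center (-7/12, -1/12), radius 1/60; u5: center (1/14, -1/14), radius 1/35; u6: center (-5/12, -1/12), radius 1/72

Below gamma, radii multiply path by path; the u-disk centers shift.
input u5: applying the 2 nested substitutions gives center (1/14, -1/14), radius 1/35
input u3: applying the 2 nested substitutions gives center (-1/14, 1/14), radius 1/42
input u2: applying the 2 nested substitutions gives center (-1/14, -1/14), radius 1/56
input u6: applying the 2 nested substitutions gives center (-5/12, -1/12), radius 1/72
input u4: applying the 2 nested substitutions gives center (-7/12, -1/12), radius 1/60
input u1: applying the 2 nested substitutions gives center (-1/2, 1/12), radius 1/72


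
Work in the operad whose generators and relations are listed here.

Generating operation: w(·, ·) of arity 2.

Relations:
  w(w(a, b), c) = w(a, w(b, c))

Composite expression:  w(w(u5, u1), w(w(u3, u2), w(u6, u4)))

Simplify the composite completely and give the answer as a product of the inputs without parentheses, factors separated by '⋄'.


u5 ⋄ u1 ⋄ u3 ⋄ u2 ⋄ u6 ⋄ u4

The w-tree's shape is irrelevant; the u-reading-order decides.
w(u5, u1) flattens to u5 ⋄ u1
w(u3, u2) flattens to u3 ⋄ u2
w(u6, u4) flattens to u6 ⋄ u4
w(w(u3, u2), w(u6, u4)) flattens to u3 ⋄ u2 ⋄ u6 ⋄ u4
w(w(u5, u1), w(w(u3, u2), w(u6, u4))) flattens to u5 ⋄ u1 ⋄ u3 ⋄ u2 ⋄ u6 ⋄ u4


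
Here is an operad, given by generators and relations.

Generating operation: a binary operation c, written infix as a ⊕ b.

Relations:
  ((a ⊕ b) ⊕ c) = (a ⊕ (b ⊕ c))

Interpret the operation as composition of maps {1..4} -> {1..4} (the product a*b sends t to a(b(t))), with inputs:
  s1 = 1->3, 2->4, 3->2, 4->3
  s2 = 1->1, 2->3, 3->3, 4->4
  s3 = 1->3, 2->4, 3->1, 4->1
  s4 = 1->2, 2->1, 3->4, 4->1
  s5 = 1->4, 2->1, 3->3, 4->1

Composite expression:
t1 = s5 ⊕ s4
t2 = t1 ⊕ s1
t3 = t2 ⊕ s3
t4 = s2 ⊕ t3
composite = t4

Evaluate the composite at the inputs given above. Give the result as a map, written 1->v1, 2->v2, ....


(s5 ⊕ s4) = 1->1, 2->4, 3->1, 4->4
((s5 ⊕ s4) ⊕ s1) = 1->1, 2->4, 3->4, 4->1
(((s5 ⊕ s4) ⊕ s1) ⊕ s3) = 1->4, 2->1, 3->1, 4->1
(s2 ⊕ (((s5 ⊕ s4) ⊕ s1) ⊕ s3)) = 1->4, 2->1, 3->1, 4->1

1->4, 2->1, 3->1, 4->1


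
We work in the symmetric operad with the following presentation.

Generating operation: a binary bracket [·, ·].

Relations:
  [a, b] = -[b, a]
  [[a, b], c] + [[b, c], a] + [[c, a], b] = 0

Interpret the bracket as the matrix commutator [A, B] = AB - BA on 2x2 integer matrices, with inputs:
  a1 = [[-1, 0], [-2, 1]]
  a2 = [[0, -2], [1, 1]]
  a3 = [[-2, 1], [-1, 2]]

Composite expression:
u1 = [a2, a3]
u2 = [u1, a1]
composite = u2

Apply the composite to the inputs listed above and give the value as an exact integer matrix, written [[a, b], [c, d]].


[a2, a3] = [[1, -9], [-5, -1]]
[[a2, a3], a1] = [[18, -18], [14, -18]]

[[18, -18], [14, -18]]


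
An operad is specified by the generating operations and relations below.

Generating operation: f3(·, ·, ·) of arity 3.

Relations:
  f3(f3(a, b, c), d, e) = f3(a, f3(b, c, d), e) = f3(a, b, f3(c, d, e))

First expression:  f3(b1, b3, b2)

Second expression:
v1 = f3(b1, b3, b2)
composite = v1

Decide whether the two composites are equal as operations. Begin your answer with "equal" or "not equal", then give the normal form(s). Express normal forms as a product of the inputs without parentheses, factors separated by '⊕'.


equal; both compose to b1 ⊕ b3 ⊕ b2

The first composite normalizes to b1 ⊕ b3 ⊕ b2
The second composite normalizes to b1 ⊕ b3 ⊕ b2
One common form — equal.


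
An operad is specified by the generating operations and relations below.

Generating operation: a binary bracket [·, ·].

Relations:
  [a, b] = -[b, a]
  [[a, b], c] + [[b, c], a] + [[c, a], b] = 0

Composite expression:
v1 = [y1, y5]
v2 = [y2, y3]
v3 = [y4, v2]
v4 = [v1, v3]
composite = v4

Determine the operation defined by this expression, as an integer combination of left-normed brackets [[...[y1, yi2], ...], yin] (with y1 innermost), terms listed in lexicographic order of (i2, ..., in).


-[[[[y1, y5], y2], y3], y4] + [[[[y1, y5], y3], y2], y4] + [[[[y1, y5], y4], y2], y3] - [[[[y1, y5], y4], y3], y2]

Left-normed coefficients sit on the y1-initial expansion words.
Composite bracket: [[y1, y5], [y4, [y2, y3]]]
Under [a, b] = ab - ba we get 16 signed associative words (2^4 = 16).
The y1-initial words carry the normal form:
  y1y5y2y3y4 (sign -1) contributes -[[[[y1, y5], y2], y3], y4]
  y1y5y3y2y4 (sign +1) contributes +[[[[y1, y5], y3], y2], y4]
  y1y5y4y2y3 (sign +1) contributes +[[[[y1, y5], y4], y2], y3]
  y1y5y4y3y2 (sign -1) contributes -[[[[y1, y5], y4], y3], y2]


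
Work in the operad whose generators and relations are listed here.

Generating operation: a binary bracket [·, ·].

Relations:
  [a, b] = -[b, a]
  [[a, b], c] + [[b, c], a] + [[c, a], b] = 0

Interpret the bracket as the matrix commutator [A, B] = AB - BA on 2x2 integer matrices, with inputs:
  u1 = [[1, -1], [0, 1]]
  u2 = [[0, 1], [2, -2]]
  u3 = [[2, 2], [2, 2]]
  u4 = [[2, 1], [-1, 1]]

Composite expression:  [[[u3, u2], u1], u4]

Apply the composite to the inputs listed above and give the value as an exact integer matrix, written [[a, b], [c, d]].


[[4, 12], [8, -4]]


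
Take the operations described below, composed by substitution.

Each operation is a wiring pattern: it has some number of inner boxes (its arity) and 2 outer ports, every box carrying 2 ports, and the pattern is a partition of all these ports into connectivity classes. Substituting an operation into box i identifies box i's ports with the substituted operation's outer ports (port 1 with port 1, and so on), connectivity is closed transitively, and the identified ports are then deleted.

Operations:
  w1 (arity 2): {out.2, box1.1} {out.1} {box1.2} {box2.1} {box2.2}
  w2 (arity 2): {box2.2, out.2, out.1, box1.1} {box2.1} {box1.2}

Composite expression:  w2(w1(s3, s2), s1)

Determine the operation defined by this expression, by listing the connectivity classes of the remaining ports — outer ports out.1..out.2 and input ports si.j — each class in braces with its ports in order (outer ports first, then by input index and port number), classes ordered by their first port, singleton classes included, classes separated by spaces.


{out.1, out.2, s1.2} {s1.1} {s2.1} {s2.2} {s3.1} {s3.2}

Reachability decides: close wires over w2-identified ports.
after w1, the pattern on (s3, s2) reads {out.1} {out.2, s3.1} {s2.1} {s2.2} {s3.2} (out.j = its outer ports)
after w2, the pattern on (s3, s2, s1) reads {out.1, out.2, s1.2} {s1.1} {s2.1} {s2.2} {s3.1} {s3.2} (out.j = its outer ports)


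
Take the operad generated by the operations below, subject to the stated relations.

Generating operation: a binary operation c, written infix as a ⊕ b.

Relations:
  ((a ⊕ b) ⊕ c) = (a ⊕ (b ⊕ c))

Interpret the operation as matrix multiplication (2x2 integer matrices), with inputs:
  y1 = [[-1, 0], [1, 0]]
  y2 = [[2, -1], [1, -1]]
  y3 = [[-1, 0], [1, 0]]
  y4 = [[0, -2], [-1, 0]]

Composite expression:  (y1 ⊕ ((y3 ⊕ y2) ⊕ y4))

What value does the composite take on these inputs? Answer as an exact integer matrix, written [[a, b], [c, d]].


[[1, -4], [-1, 4]]

(y3 ⊕ y2) = [[-2, 1], [2, -1]]
((y3 ⊕ y2) ⊕ y4) = [[-1, 4], [1, -4]]
(y1 ⊕ ((y3 ⊕ y2) ⊕ y4)) = [[1, -4], [-1, 4]]


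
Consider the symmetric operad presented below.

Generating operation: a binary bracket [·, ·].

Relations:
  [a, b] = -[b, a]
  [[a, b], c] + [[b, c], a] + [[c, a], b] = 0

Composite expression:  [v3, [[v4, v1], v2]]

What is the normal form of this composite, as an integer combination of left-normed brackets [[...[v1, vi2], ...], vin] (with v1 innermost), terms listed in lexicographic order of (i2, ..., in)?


[[[v1, v4], v2], v3]

Antisymmetry and Jacobi reduce to v1-anchored left-normed brackets.
Composite bracket: [v3, [[v4, v1], v2]]
Full expansion: 8 signed words from ab - ba (2^3 = 8).
Keep just the words that open with v1:
  from v1v4v2v3, sign +1: term +[[[v1, v4], v2], v3]


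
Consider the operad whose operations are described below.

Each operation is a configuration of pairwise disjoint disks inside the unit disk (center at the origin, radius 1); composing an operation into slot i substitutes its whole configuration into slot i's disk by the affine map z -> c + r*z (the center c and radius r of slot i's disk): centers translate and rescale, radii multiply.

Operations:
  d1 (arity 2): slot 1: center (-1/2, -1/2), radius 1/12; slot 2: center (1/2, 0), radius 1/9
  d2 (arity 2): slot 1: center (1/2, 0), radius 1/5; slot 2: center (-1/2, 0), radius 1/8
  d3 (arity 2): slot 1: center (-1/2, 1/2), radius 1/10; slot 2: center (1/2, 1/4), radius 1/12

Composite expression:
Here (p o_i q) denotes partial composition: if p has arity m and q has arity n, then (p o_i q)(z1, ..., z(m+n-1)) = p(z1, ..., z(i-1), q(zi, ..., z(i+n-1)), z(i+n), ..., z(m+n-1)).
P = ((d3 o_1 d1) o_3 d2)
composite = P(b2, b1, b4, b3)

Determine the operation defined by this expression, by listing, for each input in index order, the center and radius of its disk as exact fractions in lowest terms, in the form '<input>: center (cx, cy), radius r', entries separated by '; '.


Follow each b-input down from d3: c' goes to c + r*c', radius to r*r'.
input b2: applying the 2 nested substitutions gives center (-11/20, 9/20), radius 1/120
input b1: applying the 2 nested substitutions gives center (-9/20, 1/2), radius 1/90
input b4: applying the 2 nested substitutions gives center (13/24, 1/4), radius 1/60
input b3: applying the 2 nested substitutions gives center (11/24, 1/4), radius 1/96

b1: center (-9/20, 1/2), radius 1/90; b2: center (-11/20, 9/20), radius 1/120; b3: center (11/24, 1/4), radius 1/96; b4: center (13/24, 1/4), radius 1/60


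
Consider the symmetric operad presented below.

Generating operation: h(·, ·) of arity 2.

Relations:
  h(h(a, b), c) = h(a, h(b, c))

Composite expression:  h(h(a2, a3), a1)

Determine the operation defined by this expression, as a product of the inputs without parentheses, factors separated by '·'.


a2 · a3 · a1

Under associativity of h, the answer is the a's in reading order.
h(a2, a3) flattens to a2 · a3
h(h(a2, a3), a1) flattens to a2 · a3 · a1


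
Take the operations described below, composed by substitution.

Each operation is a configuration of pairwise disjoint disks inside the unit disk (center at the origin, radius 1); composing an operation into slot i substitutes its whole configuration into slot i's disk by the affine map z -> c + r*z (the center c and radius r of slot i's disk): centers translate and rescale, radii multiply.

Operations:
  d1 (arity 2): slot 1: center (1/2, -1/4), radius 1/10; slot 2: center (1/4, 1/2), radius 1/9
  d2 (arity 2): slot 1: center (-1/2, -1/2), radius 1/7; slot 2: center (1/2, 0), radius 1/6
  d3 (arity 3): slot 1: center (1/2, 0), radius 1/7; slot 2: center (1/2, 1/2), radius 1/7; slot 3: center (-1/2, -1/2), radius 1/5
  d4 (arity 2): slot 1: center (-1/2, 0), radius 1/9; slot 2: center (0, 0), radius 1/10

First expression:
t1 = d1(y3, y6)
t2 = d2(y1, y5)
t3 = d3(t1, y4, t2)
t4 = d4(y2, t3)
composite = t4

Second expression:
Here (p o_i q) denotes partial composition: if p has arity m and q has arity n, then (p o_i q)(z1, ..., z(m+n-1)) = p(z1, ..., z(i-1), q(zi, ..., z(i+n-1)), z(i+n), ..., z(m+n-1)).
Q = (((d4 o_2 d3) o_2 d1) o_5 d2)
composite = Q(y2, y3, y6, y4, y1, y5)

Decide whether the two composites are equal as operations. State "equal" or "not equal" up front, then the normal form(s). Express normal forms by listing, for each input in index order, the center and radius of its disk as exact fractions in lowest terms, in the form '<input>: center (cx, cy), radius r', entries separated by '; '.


equal; both compose to y1: center (-3/50, -3/50), radius 1/350; y2: center (-1/2, 0), radius 1/9; y3: center (2/35, -1/280), radius 1/700; y4: center (1/20, 1/20), radius 1/70; y5: center (-1/25, -1/20), radius 1/300; y6: center (3/56, 1/140), radius 1/630

Normal form of the first expression: y1: center (-3/50, -3/50), radius 1/350; y2: center (-1/2, 0), radius 1/9; y3: center (2/35, -1/280), radius 1/700; y4: center (1/20, 1/20), radius 1/70; y5: center (-1/25, -1/20), radius 1/300; y6: center (3/56, 1/140), radius 1/630
Normal form of the second expression: y1: center (-3/50, -3/50), radius 1/350; y2: center (-1/2, 0), radius 1/9; y3: center (2/35, -1/280), radius 1/700; y4: center (1/20, 1/20), radius 1/70; y5: center (-1/25, -1/20), radius 1/300; y6: center (3/56, 1/140), radius 1/630
Identical normal forms: equal.


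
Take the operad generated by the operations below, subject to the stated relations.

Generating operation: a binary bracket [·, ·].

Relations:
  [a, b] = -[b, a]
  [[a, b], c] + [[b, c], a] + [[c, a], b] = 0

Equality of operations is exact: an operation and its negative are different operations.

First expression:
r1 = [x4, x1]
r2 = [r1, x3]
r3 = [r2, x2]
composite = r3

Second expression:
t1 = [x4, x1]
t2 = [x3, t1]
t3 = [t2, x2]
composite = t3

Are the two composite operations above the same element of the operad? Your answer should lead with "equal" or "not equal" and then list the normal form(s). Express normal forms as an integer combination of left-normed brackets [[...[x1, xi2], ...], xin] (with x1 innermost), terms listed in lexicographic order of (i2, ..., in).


not equal — first -[[[x1, x4], x3], x2], second [[[x1, x4], x3], x2]

The first expression reduces to -[[[x1, x4], x3], x2]
The second expression reduces to [[[x1, x4], x3], x2]
No match — not equal.


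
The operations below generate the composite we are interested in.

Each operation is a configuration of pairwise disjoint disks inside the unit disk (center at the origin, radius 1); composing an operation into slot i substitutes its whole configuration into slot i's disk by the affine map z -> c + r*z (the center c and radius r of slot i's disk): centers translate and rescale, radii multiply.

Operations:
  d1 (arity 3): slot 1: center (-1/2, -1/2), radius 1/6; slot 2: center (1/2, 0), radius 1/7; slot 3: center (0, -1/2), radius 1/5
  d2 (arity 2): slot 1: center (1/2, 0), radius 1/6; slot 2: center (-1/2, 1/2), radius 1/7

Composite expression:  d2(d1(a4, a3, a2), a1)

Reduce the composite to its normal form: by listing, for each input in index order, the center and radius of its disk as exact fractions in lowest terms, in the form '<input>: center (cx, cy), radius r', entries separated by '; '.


a1: center (-1/2, 1/2), radius 1/7; a2: center (1/2, -1/12), radius 1/30; a3: center (7/12, 0), radius 1/42; a4: center (5/12, -1/12), radius 1/36

Affine substitution under d2: radii multiply and a-centers shift.
input a4: composing its 2 substitution steps yields center (5/12, -1/12), radius 1/36
input a3: composing its 2 substitution steps yields center (7/12, 0), radius 1/42
input a2: composing its 2 substitution steps yields center (1/2, -1/12), radius 1/30
input a1: composing its 1 substitution step yields center (-1/2, 1/2), radius 1/7


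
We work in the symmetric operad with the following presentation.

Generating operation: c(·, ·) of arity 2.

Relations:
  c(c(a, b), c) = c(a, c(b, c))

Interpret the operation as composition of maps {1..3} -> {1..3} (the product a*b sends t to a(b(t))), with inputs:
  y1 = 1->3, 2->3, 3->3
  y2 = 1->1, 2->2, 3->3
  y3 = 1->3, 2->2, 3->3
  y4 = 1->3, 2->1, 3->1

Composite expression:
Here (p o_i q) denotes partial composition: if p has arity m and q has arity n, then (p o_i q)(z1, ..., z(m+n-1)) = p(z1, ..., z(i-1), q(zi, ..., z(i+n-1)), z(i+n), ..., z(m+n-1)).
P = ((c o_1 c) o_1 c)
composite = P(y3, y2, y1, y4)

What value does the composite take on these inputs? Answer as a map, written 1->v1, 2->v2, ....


c(y3, y2) = 1->3, 2->2, 3->3
c(c(y3, y2), y1) = 1->3, 2->3, 3->3
c(c(c(y3, y2), y1), y4) = 1->3, 2->3, 3->3

1->3, 2->3, 3->3
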